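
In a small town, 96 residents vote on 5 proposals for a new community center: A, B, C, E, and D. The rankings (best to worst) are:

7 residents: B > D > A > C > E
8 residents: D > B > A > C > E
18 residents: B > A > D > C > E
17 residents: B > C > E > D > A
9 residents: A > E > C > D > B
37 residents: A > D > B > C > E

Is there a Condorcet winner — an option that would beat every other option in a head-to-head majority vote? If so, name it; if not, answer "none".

Checking pairwise contests:
B beats A 50–46.
D beats B 54–42.
A beats C 79–17.
A beats E 79–17.
A beats D 64–32.
Every option loses at least one head-to-head, so there is no Condorcet winner.

none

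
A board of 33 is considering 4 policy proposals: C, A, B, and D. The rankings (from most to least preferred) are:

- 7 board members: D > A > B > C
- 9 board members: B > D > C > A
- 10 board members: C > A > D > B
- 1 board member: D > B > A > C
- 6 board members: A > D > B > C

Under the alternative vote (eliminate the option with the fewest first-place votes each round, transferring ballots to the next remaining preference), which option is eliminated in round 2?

B

Round 1: C 10, A 6, B 9, D 8. Eliminate A.
Round 2: C 10, B 9, D 14. Eliminate B.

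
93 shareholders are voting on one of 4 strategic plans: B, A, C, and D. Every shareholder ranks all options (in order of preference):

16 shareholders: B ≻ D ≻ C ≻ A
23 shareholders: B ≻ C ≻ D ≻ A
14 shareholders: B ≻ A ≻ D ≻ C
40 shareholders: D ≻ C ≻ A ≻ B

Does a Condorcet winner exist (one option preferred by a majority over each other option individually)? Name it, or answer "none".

B vs A: 53–40 for B.
B vs C: 53–40 for B.
B vs D: 53–40 for B.
B beats every other option head-to-head.

B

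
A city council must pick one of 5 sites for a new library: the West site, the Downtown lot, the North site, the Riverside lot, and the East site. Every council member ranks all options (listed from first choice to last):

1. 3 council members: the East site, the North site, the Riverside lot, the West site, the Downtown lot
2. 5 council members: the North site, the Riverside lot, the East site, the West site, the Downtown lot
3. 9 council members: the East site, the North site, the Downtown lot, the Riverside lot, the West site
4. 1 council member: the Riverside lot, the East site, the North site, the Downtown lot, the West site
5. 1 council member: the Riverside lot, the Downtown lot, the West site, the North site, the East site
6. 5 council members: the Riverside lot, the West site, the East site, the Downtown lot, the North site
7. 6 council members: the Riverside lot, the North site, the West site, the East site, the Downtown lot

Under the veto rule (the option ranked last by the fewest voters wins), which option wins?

the Riverside lot

Last-place votes: the West site 10, the Downtown lot 14, the North site 5, the Riverside lot 0, the East site 1.
the Riverside lot is ranked last by the fewest voters, so the Riverside lot wins.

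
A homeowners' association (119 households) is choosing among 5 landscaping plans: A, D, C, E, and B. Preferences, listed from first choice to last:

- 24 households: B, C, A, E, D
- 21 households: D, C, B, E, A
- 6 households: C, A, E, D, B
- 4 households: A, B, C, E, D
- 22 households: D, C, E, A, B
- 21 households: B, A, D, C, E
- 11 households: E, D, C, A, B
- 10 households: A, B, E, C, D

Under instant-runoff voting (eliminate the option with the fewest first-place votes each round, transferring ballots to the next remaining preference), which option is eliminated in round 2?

Round 1: A 14, D 43, C 6, E 11, B 45. Eliminate C.
Round 2: A 20, D 43, E 11, B 45. Eliminate E.

E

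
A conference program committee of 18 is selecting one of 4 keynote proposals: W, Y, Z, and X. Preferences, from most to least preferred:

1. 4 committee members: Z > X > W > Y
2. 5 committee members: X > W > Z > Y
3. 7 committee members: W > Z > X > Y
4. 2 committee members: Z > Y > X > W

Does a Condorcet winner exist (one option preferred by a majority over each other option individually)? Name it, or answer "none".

none

Checking pairwise contests:
X beats W 11–7.
W beats Y 16–2.
W beats Z 12–6.
Z beats X 13–5.
Every option loses at least one head-to-head, so there is no Condorcet winner.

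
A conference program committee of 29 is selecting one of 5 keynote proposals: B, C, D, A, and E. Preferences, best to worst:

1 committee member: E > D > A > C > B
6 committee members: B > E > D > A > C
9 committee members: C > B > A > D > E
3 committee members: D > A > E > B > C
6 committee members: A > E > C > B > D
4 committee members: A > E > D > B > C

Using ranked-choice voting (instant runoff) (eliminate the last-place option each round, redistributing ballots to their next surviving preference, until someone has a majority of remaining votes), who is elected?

Round 1: B 6, C 9, D 3, A 10, E 1. Eliminate E.
Round 2: B 6, C 9, D 4, A 10. Eliminate D.
Round 3: B 6, C 9, A 14. Eliminate B.
Round 4: C 9, A 20. A has a majority.

A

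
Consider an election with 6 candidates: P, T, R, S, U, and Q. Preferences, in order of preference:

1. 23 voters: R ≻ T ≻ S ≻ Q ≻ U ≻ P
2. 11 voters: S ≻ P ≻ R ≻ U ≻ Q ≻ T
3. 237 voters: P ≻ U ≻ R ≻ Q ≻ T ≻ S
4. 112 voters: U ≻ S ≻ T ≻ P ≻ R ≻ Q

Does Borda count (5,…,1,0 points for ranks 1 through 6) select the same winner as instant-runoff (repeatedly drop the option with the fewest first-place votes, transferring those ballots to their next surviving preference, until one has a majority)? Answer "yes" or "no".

Borda — scores: P 1453, T 665, R 971, S 572, U 1553, Q 531. Winner: U.
Instant-runoff — R1 P 237, T 0, R 23, S 11, U 112, Q 0 (P winner). Winner: P.
The two methods disagree.

no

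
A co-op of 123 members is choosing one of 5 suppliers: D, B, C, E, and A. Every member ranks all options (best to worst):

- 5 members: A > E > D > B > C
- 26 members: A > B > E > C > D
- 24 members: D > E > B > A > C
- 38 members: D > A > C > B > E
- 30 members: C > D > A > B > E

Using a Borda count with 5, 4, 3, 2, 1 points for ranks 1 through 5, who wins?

D: 5·3 + 26·1 + 24·5 + 38·5 + 30·4 = 471
B: 5·2 + 26·4 + 24·3 + 38·2 + 30·2 = 322
C: 5·1 + 26·2 + 24·1 + 38·3 + 30·5 = 345
E: 5·4 + 26·3 + 24·4 + 38·1 + 30·1 = 262
A: 5·5 + 26·5 + 24·2 + 38·4 + 30·3 = 445
D has the highest Borda score (471).

D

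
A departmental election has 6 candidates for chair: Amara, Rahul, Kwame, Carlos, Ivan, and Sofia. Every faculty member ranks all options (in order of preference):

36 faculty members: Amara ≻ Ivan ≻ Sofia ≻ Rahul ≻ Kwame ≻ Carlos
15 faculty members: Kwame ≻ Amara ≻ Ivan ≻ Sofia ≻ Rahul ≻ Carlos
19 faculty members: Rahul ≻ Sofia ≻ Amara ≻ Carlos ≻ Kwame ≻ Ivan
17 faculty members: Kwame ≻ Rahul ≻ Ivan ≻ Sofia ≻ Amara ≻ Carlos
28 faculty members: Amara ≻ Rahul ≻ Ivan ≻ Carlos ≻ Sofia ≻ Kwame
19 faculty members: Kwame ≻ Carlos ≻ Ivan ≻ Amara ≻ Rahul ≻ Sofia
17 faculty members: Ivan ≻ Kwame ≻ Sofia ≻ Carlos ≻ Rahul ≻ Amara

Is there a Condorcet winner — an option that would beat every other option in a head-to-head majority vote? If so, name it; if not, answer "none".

Amara

Amara vs Rahul: 98–53 for Amara.
Amara vs Kwame: 83–68 for Amara.
Amara vs Carlos: 115–36 for Amara.
Amara vs Ivan: 98–53 for Amara.
Amara vs Sofia: 98–53 for Amara.
Amara beats every other option head-to-head.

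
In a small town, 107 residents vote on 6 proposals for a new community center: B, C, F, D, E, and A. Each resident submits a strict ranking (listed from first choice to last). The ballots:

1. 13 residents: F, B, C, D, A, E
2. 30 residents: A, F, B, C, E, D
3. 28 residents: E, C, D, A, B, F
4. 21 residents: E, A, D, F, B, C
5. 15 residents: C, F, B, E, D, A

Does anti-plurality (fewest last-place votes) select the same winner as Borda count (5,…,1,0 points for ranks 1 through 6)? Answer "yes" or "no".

no

Anti-plurality — last-place votes: B 0, C 21, F 28, D 30, E 13, A 15. Winner: B.
Borda — scores: B 236, C 286, F 287, D 188, E 305, A 303. Winner: E.
The two methods disagree.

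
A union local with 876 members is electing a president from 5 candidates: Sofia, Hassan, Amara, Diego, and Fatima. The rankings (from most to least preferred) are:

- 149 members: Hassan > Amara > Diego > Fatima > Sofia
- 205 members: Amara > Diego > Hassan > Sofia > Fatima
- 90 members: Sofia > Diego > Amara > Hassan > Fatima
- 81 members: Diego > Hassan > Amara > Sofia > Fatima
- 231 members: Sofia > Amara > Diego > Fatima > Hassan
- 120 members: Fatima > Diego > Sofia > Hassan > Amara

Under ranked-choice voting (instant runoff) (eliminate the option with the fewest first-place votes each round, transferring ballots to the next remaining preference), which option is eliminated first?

Round 1: Sofia 321, Hassan 149, Amara 205, Diego 81, Fatima 120. Eliminate Diego.

Diego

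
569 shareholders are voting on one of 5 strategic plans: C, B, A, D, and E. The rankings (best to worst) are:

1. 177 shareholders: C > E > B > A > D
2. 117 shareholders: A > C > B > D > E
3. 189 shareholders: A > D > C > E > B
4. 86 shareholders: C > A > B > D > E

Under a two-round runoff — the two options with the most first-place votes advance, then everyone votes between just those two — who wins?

Round 1 first-place votes: C 263, B 0, A 306, D 0, E 0.
A and C advance.
Runoff: A is preferred to C by 306 voters; C by 263.
A wins the runoff.

A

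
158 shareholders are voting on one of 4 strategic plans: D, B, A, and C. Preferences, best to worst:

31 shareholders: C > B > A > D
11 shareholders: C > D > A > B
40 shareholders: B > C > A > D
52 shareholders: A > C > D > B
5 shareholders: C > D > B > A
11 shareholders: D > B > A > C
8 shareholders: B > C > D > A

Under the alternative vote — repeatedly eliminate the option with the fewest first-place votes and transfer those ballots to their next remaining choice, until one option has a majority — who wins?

Round 1: D 11, B 48, A 52, C 47. Eliminate D.
Round 2: B 59, A 52, C 47. Eliminate C.
Round 3: B 95, A 63. B has a majority.

B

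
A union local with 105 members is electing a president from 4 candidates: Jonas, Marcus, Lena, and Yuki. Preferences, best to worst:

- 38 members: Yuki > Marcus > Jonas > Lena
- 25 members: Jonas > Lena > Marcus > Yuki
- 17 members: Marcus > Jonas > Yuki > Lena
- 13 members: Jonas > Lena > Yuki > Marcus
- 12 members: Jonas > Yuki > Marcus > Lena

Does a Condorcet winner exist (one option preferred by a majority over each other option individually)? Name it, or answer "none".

Checking pairwise contests:
Marcus beats Jonas 55–50.
Yuki beats Marcus 63–42.
Jonas beats Lena 105–0.
Jonas beats Yuki 67–38.
Every option loses at least one head-to-head, so there is no Condorcet winner.

none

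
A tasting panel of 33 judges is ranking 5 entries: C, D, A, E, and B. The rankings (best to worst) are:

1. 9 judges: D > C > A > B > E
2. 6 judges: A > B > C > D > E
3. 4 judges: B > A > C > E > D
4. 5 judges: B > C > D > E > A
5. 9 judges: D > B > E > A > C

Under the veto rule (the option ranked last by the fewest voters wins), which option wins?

Last-place votes: C 9, D 4, A 5, E 15, B 0.
B is ranked last by the fewest voters, so B wins.

B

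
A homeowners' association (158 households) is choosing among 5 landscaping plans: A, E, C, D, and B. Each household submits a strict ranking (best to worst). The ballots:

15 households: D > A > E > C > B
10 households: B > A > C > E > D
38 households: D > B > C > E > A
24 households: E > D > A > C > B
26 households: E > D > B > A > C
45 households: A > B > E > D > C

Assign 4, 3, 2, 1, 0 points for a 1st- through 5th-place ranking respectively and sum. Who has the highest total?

D

A: 15·3 + 10·3 + 38·0 + 24·2 + 26·1 + 45·4 = 329
E: 15·2 + 10·1 + 38·1 + 24·4 + 26·4 + 45·2 = 368
C: 15·1 + 10·2 + 38·2 + 24·1 + 26·0 + 45·0 = 135
D: 15·4 + 10·0 + 38·4 + 24·3 + 26·3 + 45·1 = 407
B: 15·0 + 10·4 + 38·3 + 24·0 + 26·2 + 45·3 = 341
D has the highest Borda score (407).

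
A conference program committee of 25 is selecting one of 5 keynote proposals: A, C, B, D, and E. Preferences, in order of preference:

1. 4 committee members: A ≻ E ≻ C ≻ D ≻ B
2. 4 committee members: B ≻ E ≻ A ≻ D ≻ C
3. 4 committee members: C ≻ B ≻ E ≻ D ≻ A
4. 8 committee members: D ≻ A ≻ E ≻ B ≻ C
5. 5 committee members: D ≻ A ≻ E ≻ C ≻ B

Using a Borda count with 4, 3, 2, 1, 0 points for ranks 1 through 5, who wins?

D

A: 4·4 + 4·2 + 4·0 + 8·3 + 5·3 = 63
C: 4·2 + 4·0 + 4·4 + 8·0 + 5·1 = 29
B: 4·0 + 4·4 + 4·3 + 8·1 + 5·0 = 36
D: 4·1 + 4·1 + 4·1 + 8·4 + 5·4 = 64
E: 4·3 + 4·3 + 4·2 + 8·2 + 5·2 = 58
D has the highest Borda score (64).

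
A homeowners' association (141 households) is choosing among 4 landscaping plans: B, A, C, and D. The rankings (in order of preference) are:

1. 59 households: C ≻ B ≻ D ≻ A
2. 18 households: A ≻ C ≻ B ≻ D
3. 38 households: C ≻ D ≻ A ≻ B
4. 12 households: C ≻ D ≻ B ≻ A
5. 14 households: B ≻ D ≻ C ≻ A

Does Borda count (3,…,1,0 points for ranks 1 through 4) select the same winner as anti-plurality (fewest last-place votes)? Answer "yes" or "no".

yes

Borda — scores: B 190, A 92, C 377, D 187. Winner: C.
Anti-plurality — last-place votes: B 38, A 85, C 0, D 18. Winner: C.
The two methods agree.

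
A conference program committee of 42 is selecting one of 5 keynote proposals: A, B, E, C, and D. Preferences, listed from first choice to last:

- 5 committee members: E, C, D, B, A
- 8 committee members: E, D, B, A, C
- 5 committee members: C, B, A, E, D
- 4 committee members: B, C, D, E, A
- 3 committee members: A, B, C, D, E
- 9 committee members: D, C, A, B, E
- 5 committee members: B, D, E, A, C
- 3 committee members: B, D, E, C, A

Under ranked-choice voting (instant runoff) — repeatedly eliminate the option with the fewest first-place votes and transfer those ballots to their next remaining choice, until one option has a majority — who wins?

B

Round 1: A 3, B 12, E 13, C 5, D 9. Eliminate A.
Round 2: B 15, E 13, C 5, D 9. Eliminate C.
Round 3: B 20, E 13, D 9. Eliminate D.
Round 4: B 29, E 13. B has a majority.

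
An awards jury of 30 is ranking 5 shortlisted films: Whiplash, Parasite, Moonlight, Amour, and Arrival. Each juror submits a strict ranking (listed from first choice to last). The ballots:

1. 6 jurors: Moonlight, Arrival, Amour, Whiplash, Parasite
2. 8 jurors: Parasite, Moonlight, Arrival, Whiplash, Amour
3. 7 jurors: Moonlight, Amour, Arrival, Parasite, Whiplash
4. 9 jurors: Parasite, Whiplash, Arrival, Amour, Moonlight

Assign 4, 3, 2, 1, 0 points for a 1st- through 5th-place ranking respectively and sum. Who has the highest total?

Whiplash: 6·1 + 8·1 + 7·0 + 9·3 = 41
Parasite: 6·0 + 8·4 + 7·1 + 9·4 = 75
Moonlight: 6·4 + 8·3 + 7·4 + 9·0 = 76
Amour: 6·2 + 8·0 + 7·3 + 9·1 = 42
Arrival: 6·3 + 8·2 + 7·2 + 9·2 = 66
Moonlight has the highest Borda score (76).

Moonlight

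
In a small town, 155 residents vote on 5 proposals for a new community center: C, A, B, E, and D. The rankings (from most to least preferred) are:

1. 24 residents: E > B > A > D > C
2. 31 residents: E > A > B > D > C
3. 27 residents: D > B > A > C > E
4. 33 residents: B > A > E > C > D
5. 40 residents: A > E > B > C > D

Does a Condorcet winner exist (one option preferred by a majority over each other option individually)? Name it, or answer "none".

Checking pairwise contests:
A beats C 155–0.
B beats A 84–71.
E beats B 95–60.
A beats E 100–55.
A beats D 128–27.
Every option loses at least one head-to-head, so there is no Condorcet winner.

none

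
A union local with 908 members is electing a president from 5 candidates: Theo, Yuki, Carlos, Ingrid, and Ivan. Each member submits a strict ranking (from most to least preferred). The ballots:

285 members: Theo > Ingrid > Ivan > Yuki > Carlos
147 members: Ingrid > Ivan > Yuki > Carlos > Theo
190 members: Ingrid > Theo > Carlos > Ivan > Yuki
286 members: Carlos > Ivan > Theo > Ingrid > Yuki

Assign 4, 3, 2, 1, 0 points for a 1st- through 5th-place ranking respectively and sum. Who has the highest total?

Theo: 285·4 + 147·0 + 190·3 + 286·2 = 2282
Yuki: 285·1 + 147·2 + 190·0 + 286·0 = 579
Carlos: 285·0 + 147·1 + 190·2 + 286·4 = 1671
Ingrid: 285·3 + 147·4 + 190·4 + 286·1 = 2489
Ivan: 285·2 + 147·3 + 190·1 + 286·3 = 2059
Ingrid has the highest Borda score (2489).

Ingrid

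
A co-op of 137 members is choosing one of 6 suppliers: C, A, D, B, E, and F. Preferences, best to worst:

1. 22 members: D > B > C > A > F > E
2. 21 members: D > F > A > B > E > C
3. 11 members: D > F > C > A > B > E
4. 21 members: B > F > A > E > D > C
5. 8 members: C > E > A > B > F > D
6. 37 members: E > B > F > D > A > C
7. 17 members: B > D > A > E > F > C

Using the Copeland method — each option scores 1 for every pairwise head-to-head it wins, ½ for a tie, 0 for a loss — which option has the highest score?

C: loses to A, D, B, E, and F → score 0.
A: beats C and E; loses to D, B, and F → score 2.
D: beats C, A, E, and F; loses to B → score 4.
B: beats C, A, D, E, and F → score 5.
E: beats C; loses to A, D, B, and F → score 1.
F: beats C, A, and E; loses to D and B → score 3.
B has the best pairwise record.

B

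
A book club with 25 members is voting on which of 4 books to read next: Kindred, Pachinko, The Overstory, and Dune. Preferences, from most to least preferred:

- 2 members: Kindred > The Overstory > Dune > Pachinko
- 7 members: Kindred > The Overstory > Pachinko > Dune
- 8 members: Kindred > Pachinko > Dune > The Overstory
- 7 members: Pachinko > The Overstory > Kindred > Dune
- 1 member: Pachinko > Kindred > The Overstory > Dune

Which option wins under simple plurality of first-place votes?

First-place votes: Kindred 17, Pachinko 8, The Overstory 0, Dune 0.
Kindred has the most first-place votes.

Kindred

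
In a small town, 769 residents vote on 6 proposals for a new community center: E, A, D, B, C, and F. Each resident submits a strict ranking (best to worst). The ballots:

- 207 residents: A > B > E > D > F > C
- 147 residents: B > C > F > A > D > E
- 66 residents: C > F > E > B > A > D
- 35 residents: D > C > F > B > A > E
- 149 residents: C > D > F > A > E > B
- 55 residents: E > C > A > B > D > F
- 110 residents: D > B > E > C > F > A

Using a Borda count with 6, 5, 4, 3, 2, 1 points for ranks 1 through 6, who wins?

B

E: 207·4 + 147·1 + 66·4 + 35·1 + 149·2 + 55·6 + 110·4 = 2342
A: 207·6 + 147·3 + 66·2 + 35·2 + 149·3 + 55·4 + 110·1 = 2662
D: 207·3 + 147·2 + 66·1 + 35·6 + 149·5 + 55·2 + 110·6 = 2706
B: 207·5 + 147·6 + 66·3 + 35·3 + 149·1 + 55·3 + 110·5 = 3084
C: 207·1 + 147·5 + 66·6 + 35·5 + 149·6 + 55·5 + 110·3 = 3012
F: 207·2 + 147·4 + 66·5 + 35·4 + 149·4 + 55·1 + 110·2 = 2343
B has the highest Borda score (3084).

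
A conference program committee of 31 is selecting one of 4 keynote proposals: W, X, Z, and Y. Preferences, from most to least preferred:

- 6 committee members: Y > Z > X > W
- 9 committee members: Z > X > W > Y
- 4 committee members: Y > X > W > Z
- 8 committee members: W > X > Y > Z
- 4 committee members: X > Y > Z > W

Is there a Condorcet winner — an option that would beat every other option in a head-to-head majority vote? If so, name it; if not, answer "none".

X vs W: 23–8 for X.
X vs Z: 16–15 for X.
X vs Y: 21–10 for X.
X beats every other option head-to-head.

X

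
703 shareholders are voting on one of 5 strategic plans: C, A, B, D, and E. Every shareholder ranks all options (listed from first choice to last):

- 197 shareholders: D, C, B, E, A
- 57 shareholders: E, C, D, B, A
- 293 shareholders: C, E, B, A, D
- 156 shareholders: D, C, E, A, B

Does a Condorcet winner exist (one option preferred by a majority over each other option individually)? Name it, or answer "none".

D

D vs C: 353–350 for D.
D vs A: 410–293 for D.
D vs B: 410–293 for D.
D vs E: 353–350 for D.
D beats every other option head-to-head.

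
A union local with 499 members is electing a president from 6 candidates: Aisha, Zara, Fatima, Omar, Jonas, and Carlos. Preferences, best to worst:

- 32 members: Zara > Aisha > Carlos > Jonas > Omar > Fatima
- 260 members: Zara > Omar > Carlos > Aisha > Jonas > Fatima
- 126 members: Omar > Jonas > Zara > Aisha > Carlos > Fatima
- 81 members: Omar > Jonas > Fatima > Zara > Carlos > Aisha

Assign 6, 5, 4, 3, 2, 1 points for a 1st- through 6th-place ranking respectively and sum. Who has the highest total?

Omar

Aisha: 32·5 + 260·3 + 126·3 + 81·1 = 1399
Zara: 32·6 + 260·6 + 126·4 + 81·3 = 2499
Fatima: 32·1 + 260·1 + 126·1 + 81·4 = 742
Omar: 32·2 + 260·5 + 126·6 + 81·6 = 2606
Jonas: 32·3 + 260·2 + 126·5 + 81·5 = 1651
Carlos: 32·4 + 260·4 + 126·2 + 81·2 = 1582
Omar has the highest Borda score (2606).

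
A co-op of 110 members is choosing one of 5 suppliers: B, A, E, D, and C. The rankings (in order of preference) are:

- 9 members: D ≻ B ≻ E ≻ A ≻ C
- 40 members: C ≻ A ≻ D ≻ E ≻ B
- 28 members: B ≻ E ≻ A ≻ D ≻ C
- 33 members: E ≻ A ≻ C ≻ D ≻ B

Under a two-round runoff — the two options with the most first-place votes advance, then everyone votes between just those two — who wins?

Round 1 first-place votes: B 28, A 0, E 33, D 9, C 40.
C and E advance.
Runoff: C is preferred to E by 40 voters; E by 70.
E wins the runoff.

E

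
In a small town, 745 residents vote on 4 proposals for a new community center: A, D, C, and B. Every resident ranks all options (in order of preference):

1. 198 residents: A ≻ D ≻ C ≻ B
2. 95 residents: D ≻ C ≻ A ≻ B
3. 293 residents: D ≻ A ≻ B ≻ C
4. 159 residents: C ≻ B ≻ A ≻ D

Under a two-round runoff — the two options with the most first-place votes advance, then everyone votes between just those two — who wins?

D

Round 1 first-place votes: A 198, D 388, C 159, B 0.
D and A advance.
Runoff: D is preferred to A by 388 voters; A by 357.
D wins the runoff.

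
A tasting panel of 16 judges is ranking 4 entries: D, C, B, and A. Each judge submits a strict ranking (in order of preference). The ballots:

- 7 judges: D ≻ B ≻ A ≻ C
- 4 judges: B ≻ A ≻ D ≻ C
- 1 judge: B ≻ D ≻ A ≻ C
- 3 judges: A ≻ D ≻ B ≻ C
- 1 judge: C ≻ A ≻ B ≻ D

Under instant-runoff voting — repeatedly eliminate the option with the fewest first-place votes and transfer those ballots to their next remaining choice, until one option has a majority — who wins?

Round 1: D 7, C 1, B 5, A 3. Eliminate C.
Round 2: D 7, B 5, A 4. Eliminate A.
Round 3: D 10, B 6. D has a majority.

D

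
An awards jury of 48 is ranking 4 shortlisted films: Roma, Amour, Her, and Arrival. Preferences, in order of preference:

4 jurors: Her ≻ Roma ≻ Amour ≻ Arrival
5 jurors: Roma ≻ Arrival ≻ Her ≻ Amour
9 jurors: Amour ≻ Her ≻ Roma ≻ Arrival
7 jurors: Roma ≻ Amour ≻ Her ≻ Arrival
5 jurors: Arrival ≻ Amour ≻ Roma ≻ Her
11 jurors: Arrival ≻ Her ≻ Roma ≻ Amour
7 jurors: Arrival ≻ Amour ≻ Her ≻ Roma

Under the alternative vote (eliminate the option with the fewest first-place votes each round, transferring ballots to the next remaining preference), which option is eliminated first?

Her

Round 1: Roma 12, Amour 9, Her 4, Arrival 23. Eliminate Her.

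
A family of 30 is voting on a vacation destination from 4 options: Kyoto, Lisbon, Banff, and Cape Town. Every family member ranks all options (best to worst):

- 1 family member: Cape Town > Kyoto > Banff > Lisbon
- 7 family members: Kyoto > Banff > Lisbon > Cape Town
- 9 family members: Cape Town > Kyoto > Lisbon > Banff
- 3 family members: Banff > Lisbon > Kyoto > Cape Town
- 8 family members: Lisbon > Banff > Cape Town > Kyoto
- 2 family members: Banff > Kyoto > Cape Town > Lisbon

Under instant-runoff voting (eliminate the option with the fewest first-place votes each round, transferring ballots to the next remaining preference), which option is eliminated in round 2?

Kyoto

Round 1: Kyoto 7, Lisbon 8, Banff 5, Cape Town 10. Eliminate Banff.
Round 2: Kyoto 9, Lisbon 11, Cape Town 10. Eliminate Kyoto.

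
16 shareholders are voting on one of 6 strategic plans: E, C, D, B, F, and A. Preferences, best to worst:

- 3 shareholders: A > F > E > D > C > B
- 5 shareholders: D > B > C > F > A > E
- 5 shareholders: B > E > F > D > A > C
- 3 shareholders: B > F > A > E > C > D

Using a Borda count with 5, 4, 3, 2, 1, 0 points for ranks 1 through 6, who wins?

E: 3·3 + 5·0 + 5·4 + 3·2 = 35
C: 3·1 + 5·3 + 5·0 + 3·1 = 21
D: 3·2 + 5·5 + 5·2 + 3·0 = 41
B: 3·0 + 5·4 + 5·5 + 3·5 = 60
F: 3·4 + 5·2 + 5·3 + 3·4 = 49
A: 3·5 + 5·1 + 5·1 + 3·3 = 34
B has the highest Borda score (60).

B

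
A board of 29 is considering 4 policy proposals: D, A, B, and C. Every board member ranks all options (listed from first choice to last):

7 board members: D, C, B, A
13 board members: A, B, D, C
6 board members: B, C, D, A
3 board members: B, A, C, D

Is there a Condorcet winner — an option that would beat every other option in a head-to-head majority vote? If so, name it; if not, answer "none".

B vs D: 22–7 for B.
B vs A: 16–13 for B.
B vs C: 22–7 for B.
B beats every other option head-to-head.

B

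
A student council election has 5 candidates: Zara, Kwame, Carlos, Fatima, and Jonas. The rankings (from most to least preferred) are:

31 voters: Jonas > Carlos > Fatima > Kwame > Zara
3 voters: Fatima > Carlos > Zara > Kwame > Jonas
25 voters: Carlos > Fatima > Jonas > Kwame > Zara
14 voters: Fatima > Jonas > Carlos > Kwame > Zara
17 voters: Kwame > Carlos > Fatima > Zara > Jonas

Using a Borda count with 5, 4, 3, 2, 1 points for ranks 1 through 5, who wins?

Zara: 31·1 + 3·3 + 25·1 + 14·1 + 17·2 = 113
Kwame: 31·2 + 3·2 + 25·2 + 14·2 + 17·5 = 231
Carlos: 31·4 + 3·4 + 25·5 + 14·3 + 17·4 = 371
Fatima: 31·3 + 3·5 + 25·4 + 14·5 + 17·3 = 329
Jonas: 31·5 + 3·1 + 25·3 + 14·4 + 17·1 = 306
Carlos has the highest Borda score (371).

Carlos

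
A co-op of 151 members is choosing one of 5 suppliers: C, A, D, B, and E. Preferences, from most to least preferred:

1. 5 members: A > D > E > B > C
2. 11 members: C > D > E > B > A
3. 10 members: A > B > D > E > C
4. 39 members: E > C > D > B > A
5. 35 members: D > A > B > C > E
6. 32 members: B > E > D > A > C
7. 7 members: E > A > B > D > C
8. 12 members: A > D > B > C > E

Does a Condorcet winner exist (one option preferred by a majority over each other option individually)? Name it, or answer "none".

Checking pairwise contests:
A beats C 101–50.
D beats A 117–34.
E beats D 78–73.
D beats B 102–49.
B beats E 89–62.
Every option loses at least one head-to-head, so there is no Condorcet winner.

none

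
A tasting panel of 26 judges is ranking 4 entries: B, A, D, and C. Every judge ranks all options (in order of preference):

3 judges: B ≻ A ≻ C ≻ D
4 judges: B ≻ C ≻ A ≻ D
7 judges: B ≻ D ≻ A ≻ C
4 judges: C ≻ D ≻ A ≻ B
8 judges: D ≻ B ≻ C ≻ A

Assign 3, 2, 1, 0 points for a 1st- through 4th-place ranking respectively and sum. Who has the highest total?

B

B: 3·3 + 4·3 + 7·3 + 4·0 + 8·2 = 58
A: 3·2 + 4·1 + 7·1 + 4·1 + 8·0 = 21
D: 3·0 + 4·0 + 7·2 + 4·2 + 8·3 = 46
C: 3·1 + 4·2 + 7·0 + 4·3 + 8·1 = 31
B has the highest Borda score (58).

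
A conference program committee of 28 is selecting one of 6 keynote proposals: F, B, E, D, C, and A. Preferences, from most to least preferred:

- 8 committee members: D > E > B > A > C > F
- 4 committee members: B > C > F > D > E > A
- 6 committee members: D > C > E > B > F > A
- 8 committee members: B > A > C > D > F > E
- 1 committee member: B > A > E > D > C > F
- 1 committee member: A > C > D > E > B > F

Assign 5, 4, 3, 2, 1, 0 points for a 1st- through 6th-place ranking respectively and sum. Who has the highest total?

B

F: 8·0 + 4·3 + 6·1 + 8·1 + 1·0 + 1·0 = 26
B: 8·3 + 4·5 + 6·2 + 8·5 + 1·5 + 1·1 = 102
E: 8·4 + 4·1 + 6·3 + 8·0 + 1·3 + 1·2 = 59
D: 8·5 + 4·2 + 6·5 + 8·2 + 1·2 + 1·3 = 99
C: 8·1 + 4·4 + 6·4 + 8·3 + 1·1 + 1·4 = 77
A: 8·2 + 4·0 + 6·0 + 8·4 + 1·4 + 1·5 = 57
B has the highest Borda score (102).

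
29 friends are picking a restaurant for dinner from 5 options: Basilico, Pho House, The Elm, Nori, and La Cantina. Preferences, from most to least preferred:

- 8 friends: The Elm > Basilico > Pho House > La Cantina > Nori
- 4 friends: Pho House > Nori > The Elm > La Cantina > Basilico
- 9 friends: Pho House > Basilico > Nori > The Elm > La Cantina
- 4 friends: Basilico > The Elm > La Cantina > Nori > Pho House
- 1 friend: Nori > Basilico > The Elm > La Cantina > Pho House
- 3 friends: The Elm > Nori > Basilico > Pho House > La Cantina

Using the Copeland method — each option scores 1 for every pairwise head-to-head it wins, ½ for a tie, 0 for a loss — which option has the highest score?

Basilico: beats Pho House, Nori, and La Cantina; loses to The Elm → score 3.
Pho House: beats Nori and La Cantina; loses to Basilico and The Elm → score 2.
The Elm: beats Basilico, Pho House, Nori, and La Cantina → score 4.
Nori: beats La Cantina; loses to Basilico, Pho House, and The Elm → score 1.
La Cantina: loses to Basilico, Pho House, The Elm, and Nori → score 0.
The Elm has the best pairwise record.

The Elm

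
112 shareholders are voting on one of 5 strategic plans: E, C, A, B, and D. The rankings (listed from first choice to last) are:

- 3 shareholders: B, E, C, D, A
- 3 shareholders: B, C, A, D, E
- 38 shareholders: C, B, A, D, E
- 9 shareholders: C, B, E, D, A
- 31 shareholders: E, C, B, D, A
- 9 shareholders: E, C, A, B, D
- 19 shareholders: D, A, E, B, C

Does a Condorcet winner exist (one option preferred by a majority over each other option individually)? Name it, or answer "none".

none

Checking pairwise contests:
A beats E 60–52.
E beats C 62–50.
C beats A 93–19.
E beats B 59–53.
C beats D 93–19.
Every option loses at least one head-to-head, so there is no Condorcet winner.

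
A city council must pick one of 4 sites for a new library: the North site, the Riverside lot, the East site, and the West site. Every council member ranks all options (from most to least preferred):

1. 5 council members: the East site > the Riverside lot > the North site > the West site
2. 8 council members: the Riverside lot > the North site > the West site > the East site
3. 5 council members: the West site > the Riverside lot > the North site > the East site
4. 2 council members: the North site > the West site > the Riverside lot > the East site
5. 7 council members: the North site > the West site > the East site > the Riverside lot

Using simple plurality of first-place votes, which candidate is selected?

First-place votes: the North site 9, the Riverside lot 8, the East site 5, the West site 5.
the North site has the most first-place votes.

the North site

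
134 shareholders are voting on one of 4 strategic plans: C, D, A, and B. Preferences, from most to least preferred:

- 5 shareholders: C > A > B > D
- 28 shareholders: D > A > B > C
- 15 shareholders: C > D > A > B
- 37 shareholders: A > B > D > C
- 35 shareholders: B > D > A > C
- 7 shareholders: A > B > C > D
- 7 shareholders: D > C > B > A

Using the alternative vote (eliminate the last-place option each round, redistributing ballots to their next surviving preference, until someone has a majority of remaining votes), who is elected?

Round 1: C 20, D 35, A 44, B 35. Eliminate C.
Round 2: D 50, A 49, B 35. Eliminate B.
Round 3: D 85, A 49. D has a majority.

D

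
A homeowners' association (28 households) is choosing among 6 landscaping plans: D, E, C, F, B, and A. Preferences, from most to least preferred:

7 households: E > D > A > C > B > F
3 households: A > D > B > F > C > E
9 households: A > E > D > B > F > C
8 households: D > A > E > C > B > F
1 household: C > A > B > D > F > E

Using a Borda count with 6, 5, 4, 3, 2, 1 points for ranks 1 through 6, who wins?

A

D: 7·5 + 3·5 + 9·4 + 8·6 + 1·3 = 137
E: 7·6 + 3·1 + 9·5 + 8·4 + 1·1 = 123
C: 7·3 + 3·2 + 9·1 + 8·3 + 1·6 = 66
F: 7·1 + 3·3 + 9·2 + 8·1 + 1·2 = 44
B: 7·2 + 3·4 + 9·3 + 8·2 + 1·4 = 73
A: 7·4 + 3·6 + 9·6 + 8·5 + 1·5 = 145
A has the highest Borda score (145).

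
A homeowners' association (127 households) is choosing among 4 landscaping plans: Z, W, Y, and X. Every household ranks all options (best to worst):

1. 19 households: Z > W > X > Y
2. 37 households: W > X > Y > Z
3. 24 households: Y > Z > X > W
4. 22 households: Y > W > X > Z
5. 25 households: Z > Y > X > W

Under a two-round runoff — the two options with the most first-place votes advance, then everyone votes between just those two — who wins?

Round 1 first-place votes: Z 44, W 37, Y 46, X 0.
Y and Z advance.
Runoff: Y is preferred to Z by 83 voters; Z by 44.
Y wins the runoff.

Y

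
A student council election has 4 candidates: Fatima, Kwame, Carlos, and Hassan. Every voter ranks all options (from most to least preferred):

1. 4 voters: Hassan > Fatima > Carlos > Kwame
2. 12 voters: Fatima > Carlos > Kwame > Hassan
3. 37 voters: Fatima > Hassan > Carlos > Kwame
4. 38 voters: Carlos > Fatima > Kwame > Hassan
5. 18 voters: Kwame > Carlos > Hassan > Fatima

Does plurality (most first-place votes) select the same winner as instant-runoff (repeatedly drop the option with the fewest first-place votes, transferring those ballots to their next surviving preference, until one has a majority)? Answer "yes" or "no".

Plurality — first-place votes: Fatima 49, Kwame 18, Carlos 38, Hassan 4. Winner: Fatima.
Instant-runoff — R1 Fatima 49, Kwame 18, Carlos 38, Hassan 4 (Hassan out); R2 Fatima 53, Kwame 18, Carlos 38 (Kwame out); R3 Fatima 53, Carlos 56 (Carlos winner). Winner: Carlos.
The two methods disagree.

no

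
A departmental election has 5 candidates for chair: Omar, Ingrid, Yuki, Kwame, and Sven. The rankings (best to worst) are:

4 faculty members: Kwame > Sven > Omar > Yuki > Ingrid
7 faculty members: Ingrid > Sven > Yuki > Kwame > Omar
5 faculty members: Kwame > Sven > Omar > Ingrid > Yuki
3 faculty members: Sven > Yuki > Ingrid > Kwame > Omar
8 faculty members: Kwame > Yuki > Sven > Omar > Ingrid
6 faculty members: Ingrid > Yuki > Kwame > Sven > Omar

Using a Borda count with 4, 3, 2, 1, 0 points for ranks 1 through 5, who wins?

Omar: 4·2 + 7·0 + 5·2 + 3·0 + 8·1 + 6·0 = 26
Ingrid: 4·0 + 7·4 + 5·1 + 3·2 + 8·0 + 6·4 = 63
Yuki: 4·1 + 7·2 + 5·0 + 3·3 + 8·3 + 6·3 = 69
Kwame: 4·4 + 7·1 + 5·4 + 3·1 + 8·4 + 6·2 = 90
Sven: 4·3 + 7·3 + 5·3 + 3·4 + 8·2 + 6·1 = 82
Kwame has the highest Borda score (90).

Kwame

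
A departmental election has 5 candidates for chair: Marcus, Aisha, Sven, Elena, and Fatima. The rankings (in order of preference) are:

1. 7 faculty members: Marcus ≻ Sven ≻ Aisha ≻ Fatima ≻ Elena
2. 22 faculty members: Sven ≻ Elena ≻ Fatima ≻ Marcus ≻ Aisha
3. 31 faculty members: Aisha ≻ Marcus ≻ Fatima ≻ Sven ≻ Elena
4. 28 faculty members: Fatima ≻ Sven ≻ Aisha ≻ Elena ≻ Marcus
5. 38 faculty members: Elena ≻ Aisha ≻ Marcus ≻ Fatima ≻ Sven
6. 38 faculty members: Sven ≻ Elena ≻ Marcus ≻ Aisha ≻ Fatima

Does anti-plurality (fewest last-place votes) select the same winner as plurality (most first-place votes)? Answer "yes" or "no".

no

Anti-plurality — last-place votes: Marcus 28, Aisha 22, Sven 38, Elena 38, Fatima 38. Winner: Aisha.
Plurality — first-place votes: Marcus 7, Aisha 31, Sven 60, Elena 38, Fatima 28. Winner: Sven.
The two methods disagree.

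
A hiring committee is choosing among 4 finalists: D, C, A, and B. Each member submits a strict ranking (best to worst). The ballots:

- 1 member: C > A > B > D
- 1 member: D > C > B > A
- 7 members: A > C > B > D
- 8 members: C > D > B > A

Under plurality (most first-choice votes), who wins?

C

First-place votes: D 1, C 9, A 7, B 0.
C has the most first-place votes.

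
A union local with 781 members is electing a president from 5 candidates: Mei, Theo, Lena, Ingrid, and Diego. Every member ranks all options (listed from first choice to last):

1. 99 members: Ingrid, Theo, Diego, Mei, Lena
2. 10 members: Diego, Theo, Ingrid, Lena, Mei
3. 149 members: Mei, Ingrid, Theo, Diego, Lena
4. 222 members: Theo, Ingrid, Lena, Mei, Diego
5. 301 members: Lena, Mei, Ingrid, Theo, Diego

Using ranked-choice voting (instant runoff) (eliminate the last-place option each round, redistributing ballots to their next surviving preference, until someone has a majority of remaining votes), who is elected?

Theo

Round 1: Mei 149, Theo 222, Lena 301, Ingrid 99, Diego 10. Eliminate Diego.
Round 2: Mei 149, Theo 232, Lena 301, Ingrid 99. Eliminate Ingrid.
Round 3: Mei 149, Theo 331, Lena 301. Eliminate Mei.
Round 4: Theo 480, Lena 301. Theo has a majority.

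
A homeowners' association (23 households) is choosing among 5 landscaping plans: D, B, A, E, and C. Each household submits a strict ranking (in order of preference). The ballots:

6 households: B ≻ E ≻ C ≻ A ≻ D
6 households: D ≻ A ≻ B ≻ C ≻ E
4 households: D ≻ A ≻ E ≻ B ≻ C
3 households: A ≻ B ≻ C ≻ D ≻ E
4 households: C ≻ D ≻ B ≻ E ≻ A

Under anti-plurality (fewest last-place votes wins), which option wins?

B

Last-place votes: D 6, B 0, A 4, E 9, C 4.
B is ranked last by the fewest voters, so B wins.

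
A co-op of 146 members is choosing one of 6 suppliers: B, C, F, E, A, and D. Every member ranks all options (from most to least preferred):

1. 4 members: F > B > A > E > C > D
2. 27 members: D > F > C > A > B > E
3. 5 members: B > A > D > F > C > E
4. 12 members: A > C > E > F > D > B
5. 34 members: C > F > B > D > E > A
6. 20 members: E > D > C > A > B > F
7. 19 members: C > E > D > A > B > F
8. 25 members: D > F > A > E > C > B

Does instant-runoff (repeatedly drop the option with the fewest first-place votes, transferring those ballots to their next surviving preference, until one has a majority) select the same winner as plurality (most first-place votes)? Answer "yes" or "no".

Instant-runoff — R1 B 5, C 53, F 4, E 20, A 12, D 52 (F out); R2 B 9, C 53, E 20, A 12, D 52 (B out); R3 C 53, E 20, A 21, D 52 (E out); R4 C 53, A 21, D 72 (A out); R5 C 69, D 77 (D winner). Winner: D.
Plurality — first-place votes: B 5, C 53, F 4, E 20, A 12, D 52. Winner: C.
The two methods disagree.

no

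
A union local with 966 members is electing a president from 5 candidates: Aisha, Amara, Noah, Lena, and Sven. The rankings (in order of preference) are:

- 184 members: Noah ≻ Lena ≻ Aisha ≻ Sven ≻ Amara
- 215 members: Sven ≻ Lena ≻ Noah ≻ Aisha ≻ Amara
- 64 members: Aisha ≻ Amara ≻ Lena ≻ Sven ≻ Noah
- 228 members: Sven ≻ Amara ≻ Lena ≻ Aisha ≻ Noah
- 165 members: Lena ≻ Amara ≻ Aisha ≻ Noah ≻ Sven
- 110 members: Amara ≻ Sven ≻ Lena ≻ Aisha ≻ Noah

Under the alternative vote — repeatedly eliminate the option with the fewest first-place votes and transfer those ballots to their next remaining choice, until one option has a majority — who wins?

Sven

Round 1: Aisha 64, Amara 110, Noah 184, Lena 165, Sven 443. Eliminate Aisha.
Round 2: Amara 174, Noah 184, Lena 165, Sven 443. Eliminate Lena.
Round 3: Amara 339, Noah 184, Sven 443. Eliminate Noah.
Round 4: Amara 339, Sven 627. Sven has a majority.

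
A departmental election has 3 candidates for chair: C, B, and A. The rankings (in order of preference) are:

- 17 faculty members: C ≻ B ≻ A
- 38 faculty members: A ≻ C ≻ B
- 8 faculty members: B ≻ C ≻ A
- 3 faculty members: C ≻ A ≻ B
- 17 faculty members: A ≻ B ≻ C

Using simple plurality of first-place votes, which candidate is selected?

A

First-place votes: C 20, B 8, A 55.
A has the most first-place votes.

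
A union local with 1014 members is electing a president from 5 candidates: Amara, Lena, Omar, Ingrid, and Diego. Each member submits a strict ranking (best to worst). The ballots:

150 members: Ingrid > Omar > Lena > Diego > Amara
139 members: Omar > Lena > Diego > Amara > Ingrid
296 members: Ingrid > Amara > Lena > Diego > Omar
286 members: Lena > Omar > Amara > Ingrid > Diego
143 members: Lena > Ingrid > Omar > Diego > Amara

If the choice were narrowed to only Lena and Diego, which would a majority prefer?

Lena

Voters preferring Lena to Diego: 1014; preferring Diego to Lena: 0.
Lena wins the head-to-head.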